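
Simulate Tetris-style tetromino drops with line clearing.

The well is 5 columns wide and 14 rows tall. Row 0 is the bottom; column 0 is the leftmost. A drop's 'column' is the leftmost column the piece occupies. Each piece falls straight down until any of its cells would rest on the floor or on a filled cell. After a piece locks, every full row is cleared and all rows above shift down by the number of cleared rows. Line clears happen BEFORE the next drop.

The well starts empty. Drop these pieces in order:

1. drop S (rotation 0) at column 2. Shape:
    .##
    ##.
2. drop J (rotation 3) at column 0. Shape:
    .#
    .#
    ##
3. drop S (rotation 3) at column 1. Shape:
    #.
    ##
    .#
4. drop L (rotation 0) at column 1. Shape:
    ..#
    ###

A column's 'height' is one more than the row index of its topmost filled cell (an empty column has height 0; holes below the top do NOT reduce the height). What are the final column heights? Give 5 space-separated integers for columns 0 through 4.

Answer: 1 6 6 7 2

Derivation:
Drop 1: S rot0 at col 2 lands with bottom-row=0; cleared 0 line(s) (total 0); column heights now [0 0 1 2 2], max=2
Drop 2: J rot3 at col 0 lands with bottom-row=0; cleared 0 line(s) (total 0); column heights now [1 3 1 2 2], max=3
Drop 3: S rot3 at col 1 lands with bottom-row=2; cleared 0 line(s) (total 0); column heights now [1 5 4 2 2], max=5
Drop 4: L rot0 at col 1 lands with bottom-row=5; cleared 0 line(s) (total 0); column heights now [1 6 6 7 2], max=7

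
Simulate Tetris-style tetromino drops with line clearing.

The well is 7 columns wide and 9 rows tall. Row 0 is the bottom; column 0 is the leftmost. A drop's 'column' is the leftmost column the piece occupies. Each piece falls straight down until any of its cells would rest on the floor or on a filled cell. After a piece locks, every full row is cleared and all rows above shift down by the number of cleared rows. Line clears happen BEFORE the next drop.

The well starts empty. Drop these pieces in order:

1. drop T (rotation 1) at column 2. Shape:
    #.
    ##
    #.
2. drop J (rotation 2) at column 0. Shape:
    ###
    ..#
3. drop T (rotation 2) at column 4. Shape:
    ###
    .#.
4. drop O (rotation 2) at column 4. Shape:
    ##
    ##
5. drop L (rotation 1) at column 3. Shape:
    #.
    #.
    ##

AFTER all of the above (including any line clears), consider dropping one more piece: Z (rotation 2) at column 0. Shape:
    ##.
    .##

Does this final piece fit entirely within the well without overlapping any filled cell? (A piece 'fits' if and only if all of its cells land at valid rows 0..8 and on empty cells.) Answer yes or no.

Drop 1: T rot1 at col 2 lands with bottom-row=0; cleared 0 line(s) (total 0); column heights now [0 0 3 2 0 0 0], max=3
Drop 2: J rot2 at col 0 lands with bottom-row=3; cleared 0 line(s) (total 0); column heights now [5 5 5 2 0 0 0], max=5
Drop 3: T rot2 at col 4 lands with bottom-row=0; cleared 0 line(s) (total 0); column heights now [5 5 5 2 2 2 2], max=5
Drop 4: O rot2 at col 4 lands with bottom-row=2; cleared 0 line(s) (total 0); column heights now [5 5 5 2 4 4 2], max=5
Drop 5: L rot1 at col 3 lands with bottom-row=4; cleared 0 line(s) (total 0); column heights now [5 5 5 7 5 4 2], max=7
Test piece Z rot2 at col 0 (width 3): heights before test = [5 5 5 7 5 4 2]; fits = True

Answer: yes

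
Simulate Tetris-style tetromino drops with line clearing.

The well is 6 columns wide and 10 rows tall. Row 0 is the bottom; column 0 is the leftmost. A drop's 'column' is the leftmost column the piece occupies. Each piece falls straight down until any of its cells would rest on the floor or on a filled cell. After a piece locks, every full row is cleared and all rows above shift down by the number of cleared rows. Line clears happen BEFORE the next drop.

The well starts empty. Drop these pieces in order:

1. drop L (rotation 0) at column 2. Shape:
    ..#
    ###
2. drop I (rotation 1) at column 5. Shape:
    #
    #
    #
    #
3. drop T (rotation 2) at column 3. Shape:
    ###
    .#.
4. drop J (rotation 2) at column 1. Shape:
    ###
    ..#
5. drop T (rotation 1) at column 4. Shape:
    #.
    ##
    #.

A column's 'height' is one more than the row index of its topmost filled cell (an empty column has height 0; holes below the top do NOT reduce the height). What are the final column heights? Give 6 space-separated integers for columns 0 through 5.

Answer: 0 7 7 7 8 7

Derivation:
Drop 1: L rot0 at col 2 lands with bottom-row=0; cleared 0 line(s) (total 0); column heights now [0 0 1 1 2 0], max=2
Drop 2: I rot1 at col 5 lands with bottom-row=0; cleared 0 line(s) (total 0); column heights now [0 0 1 1 2 4], max=4
Drop 3: T rot2 at col 3 lands with bottom-row=3; cleared 0 line(s) (total 0); column heights now [0 0 1 5 5 5], max=5
Drop 4: J rot2 at col 1 lands with bottom-row=5; cleared 0 line(s) (total 0); column heights now [0 7 7 7 5 5], max=7
Drop 5: T rot1 at col 4 lands with bottom-row=5; cleared 0 line(s) (total 0); column heights now [0 7 7 7 8 7], max=8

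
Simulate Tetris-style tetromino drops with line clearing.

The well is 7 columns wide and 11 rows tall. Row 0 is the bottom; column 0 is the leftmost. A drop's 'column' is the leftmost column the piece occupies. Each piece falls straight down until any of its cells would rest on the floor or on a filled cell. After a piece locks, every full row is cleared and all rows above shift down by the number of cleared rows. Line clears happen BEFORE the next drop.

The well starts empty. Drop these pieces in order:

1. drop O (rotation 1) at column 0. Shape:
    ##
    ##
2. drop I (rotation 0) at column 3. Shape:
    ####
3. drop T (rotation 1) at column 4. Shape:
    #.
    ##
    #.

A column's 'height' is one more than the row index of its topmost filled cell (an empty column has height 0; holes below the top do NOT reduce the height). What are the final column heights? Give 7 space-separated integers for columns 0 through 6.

Drop 1: O rot1 at col 0 lands with bottom-row=0; cleared 0 line(s) (total 0); column heights now [2 2 0 0 0 0 0], max=2
Drop 2: I rot0 at col 3 lands with bottom-row=0; cleared 0 line(s) (total 0); column heights now [2 2 0 1 1 1 1], max=2
Drop 3: T rot1 at col 4 lands with bottom-row=1; cleared 0 line(s) (total 0); column heights now [2 2 0 1 4 3 1], max=4

Answer: 2 2 0 1 4 3 1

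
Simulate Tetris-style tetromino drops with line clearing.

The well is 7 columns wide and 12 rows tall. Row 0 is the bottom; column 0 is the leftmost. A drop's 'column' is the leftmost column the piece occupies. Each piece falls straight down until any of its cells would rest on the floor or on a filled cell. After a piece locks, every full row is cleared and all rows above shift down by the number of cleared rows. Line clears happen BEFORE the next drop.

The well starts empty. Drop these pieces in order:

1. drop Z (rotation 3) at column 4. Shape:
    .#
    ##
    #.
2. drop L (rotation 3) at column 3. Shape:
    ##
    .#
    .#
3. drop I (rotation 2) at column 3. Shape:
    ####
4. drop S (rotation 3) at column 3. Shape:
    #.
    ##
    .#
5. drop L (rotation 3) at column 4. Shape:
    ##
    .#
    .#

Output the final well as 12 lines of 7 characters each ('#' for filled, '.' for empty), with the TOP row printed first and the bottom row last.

Drop 1: Z rot3 at col 4 lands with bottom-row=0; cleared 0 line(s) (total 0); column heights now [0 0 0 0 2 3 0], max=3
Drop 2: L rot3 at col 3 lands with bottom-row=2; cleared 0 line(s) (total 0); column heights now [0 0 0 5 5 3 0], max=5
Drop 3: I rot2 at col 3 lands with bottom-row=5; cleared 0 line(s) (total 0); column heights now [0 0 0 6 6 6 6], max=6
Drop 4: S rot3 at col 3 lands with bottom-row=6; cleared 0 line(s) (total 0); column heights now [0 0 0 9 8 6 6], max=9
Drop 5: L rot3 at col 4 lands with bottom-row=6; cleared 0 line(s) (total 0); column heights now [0 0 0 9 9 9 6], max=9

Answer: .......
.......
.......
...###.
...###.
....##.
...####
...##..
....#..
....##.
....##.
....#..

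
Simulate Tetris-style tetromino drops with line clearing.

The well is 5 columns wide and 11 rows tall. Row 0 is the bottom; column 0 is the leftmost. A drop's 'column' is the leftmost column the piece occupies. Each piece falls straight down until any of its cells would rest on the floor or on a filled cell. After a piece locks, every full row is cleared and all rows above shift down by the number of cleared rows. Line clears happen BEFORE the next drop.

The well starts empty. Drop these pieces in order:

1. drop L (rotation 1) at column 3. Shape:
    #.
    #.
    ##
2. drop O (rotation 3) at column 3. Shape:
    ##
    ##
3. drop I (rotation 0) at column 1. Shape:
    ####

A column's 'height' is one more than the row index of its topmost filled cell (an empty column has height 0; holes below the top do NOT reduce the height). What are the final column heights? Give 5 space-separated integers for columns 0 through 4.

Drop 1: L rot1 at col 3 lands with bottom-row=0; cleared 0 line(s) (total 0); column heights now [0 0 0 3 1], max=3
Drop 2: O rot3 at col 3 lands with bottom-row=3; cleared 0 line(s) (total 0); column heights now [0 0 0 5 5], max=5
Drop 3: I rot0 at col 1 lands with bottom-row=5; cleared 0 line(s) (total 0); column heights now [0 6 6 6 6], max=6

Answer: 0 6 6 6 6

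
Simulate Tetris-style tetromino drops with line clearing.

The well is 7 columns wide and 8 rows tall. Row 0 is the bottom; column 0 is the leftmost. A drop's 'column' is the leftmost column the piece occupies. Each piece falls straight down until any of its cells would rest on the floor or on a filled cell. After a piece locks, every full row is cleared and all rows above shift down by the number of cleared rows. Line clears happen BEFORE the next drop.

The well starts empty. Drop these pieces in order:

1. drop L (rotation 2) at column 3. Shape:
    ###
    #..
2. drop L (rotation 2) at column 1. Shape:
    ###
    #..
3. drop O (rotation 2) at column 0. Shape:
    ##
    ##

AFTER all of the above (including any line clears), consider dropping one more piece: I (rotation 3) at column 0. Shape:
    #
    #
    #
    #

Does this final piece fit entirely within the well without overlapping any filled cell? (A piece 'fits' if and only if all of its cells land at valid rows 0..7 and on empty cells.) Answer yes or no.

Drop 1: L rot2 at col 3 lands with bottom-row=0; cleared 0 line(s) (total 0); column heights now [0 0 0 2 2 2 0], max=2
Drop 2: L rot2 at col 1 lands with bottom-row=1; cleared 0 line(s) (total 0); column heights now [0 3 3 3 2 2 0], max=3
Drop 3: O rot2 at col 0 lands with bottom-row=3; cleared 0 line(s) (total 0); column heights now [5 5 3 3 2 2 0], max=5
Test piece I rot3 at col 0 (width 1): heights before test = [5 5 3 3 2 2 0]; fits = False

Answer: no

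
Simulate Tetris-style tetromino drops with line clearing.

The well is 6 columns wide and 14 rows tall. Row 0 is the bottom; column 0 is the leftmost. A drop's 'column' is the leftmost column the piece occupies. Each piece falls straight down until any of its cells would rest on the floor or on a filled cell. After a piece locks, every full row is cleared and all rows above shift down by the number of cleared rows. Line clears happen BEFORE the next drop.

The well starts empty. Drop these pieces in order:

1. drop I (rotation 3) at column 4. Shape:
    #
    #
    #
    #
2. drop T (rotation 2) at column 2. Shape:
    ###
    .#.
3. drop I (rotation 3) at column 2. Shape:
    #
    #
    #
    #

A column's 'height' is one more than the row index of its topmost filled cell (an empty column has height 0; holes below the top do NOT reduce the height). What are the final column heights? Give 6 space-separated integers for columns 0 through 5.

Drop 1: I rot3 at col 4 lands with bottom-row=0; cleared 0 line(s) (total 0); column heights now [0 0 0 0 4 0], max=4
Drop 2: T rot2 at col 2 lands with bottom-row=3; cleared 0 line(s) (total 0); column heights now [0 0 5 5 5 0], max=5
Drop 3: I rot3 at col 2 lands with bottom-row=5; cleared 0 line(s) (total 0); column heights now [0 0 9 5 5 0], max=9

Answer: 0 0 9 5 5 0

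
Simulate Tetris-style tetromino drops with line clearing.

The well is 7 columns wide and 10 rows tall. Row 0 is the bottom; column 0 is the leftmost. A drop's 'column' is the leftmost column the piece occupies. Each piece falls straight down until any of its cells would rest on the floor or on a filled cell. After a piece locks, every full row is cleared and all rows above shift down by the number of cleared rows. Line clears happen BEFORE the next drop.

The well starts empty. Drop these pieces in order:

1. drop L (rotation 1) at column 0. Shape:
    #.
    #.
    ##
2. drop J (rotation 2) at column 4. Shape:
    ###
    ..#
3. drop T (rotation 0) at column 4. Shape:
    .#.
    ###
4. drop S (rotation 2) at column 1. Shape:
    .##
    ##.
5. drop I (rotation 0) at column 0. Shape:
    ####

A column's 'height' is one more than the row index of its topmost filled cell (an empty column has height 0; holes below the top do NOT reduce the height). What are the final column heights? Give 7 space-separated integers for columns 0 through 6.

Drop 1: L rot1 at col 0 lands with bottom-row=0; cleared 0 line(s) (total 0); column heights now [3 1 0 0 0 0 0], max=3
Drop 2: J rot2 at col 4 lands with bottom-row=0; cleared 0 line(s) (total 0); column heights now [3 1 0 0 2 2 2], max=3
Drop 3: T rot0 at col 4 lands with bottom-row=2; cleared 0 line(s) (total 0); column heights now [3 1 0 0 3 4 3], max=4
Drop 4: S rot2 at col 1 lands with bottom-row=1; cleared 0 line(s) (total 0); column heights now [3 2 3 3 3 4 3], max=4
Drop 5: I rot0 at col 0 lands with bottom-row=3; cleared 0 line(s) (total 0); column heights now [4 4 4 4 3 4 3], max=4

Answer: 4 4 4 4 3 4 3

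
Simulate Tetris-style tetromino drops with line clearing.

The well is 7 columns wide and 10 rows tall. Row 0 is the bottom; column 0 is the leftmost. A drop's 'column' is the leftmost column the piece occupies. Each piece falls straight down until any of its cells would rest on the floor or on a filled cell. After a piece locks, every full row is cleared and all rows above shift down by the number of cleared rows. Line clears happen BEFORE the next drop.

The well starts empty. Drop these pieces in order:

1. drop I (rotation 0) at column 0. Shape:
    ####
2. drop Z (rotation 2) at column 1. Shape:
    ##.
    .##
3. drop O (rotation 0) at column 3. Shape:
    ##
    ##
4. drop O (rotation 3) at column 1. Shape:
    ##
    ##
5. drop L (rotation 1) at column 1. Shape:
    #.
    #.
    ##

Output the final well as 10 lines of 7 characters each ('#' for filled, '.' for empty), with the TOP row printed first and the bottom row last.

Drop 1: I rot0 at col 0 lands with bottom-row=0; cleared 0 line(s) (total 0); column heights now [1 1 1 1 0 0 0], max=1
Drop 2: Z rot2 at col 1 lands with bottom-row=1; cleared 0 line(s) (total 0); column heights now [1 3 3 2 0 0 0], max=3
Drop 3: O rot0 at col 3 lands with bottom-row=2; cleared 0 line(s) (total 0); column heights now [1 3 3 4 4 0 0], max=4
Drop 4: O rot3 at col 1 lands with bottom-row=3; cleared 0 line(s) (total 0); column heights now [1 5 5 4 4 0 0], max=5
Drop 5: L rot1 at col 1 lands with bottom-row=5; cleared 0 line(s) (total 0); column heights now [1 8 6 4 4 0 0], max=8

Answer: .......
.......
.#.....
.#.....
.##....
.##....
.####..
.####..
..##...
####...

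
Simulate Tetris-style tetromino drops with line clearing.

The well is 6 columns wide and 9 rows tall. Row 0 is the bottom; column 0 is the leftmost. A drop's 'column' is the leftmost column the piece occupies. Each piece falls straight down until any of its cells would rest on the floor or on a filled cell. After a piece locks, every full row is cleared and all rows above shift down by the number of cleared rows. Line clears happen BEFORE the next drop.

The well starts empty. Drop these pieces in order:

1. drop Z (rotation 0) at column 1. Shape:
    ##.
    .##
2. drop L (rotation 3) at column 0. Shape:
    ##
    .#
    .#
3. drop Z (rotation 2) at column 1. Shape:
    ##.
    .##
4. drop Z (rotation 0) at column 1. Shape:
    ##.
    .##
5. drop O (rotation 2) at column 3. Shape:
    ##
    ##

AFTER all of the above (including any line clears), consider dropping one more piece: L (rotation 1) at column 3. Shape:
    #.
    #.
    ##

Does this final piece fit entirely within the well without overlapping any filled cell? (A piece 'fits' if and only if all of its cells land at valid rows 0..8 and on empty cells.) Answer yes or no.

Drop 1: Z rot0 at col 1 lands with bottom-row=0; cleared 0 line(s) (total 0); column heights now [0 2 2 1 0 0], max=2
Drop 2: L rot3 at col 0 lands with bottom-row=2; cleared 0 line(s) (total 0); column heights now [5 5 2 1 0 0], max=5
Drop 3: Z rot2 at col 1 lands with bottom-row=4; cleared 0 line(s) (total 0); column heights now [5 6 6 5 0 0], max=6
Drop 4: Z rot0 at col 1 lands with bottom-row=6; cleared 0 line(s) (total 0); column heights now [5 8 8 7 0 0], max=8
Drop 5: O rot2 at col 3 lands with bottom-row=7; cleared 0 line(s) (total 0); column heights now [5 8 8 9 9 0], max=9
Test piece L rot1 at col 3 (width 2): heights before test = [5 8 8 9 9 0]; fits = False

Answer: no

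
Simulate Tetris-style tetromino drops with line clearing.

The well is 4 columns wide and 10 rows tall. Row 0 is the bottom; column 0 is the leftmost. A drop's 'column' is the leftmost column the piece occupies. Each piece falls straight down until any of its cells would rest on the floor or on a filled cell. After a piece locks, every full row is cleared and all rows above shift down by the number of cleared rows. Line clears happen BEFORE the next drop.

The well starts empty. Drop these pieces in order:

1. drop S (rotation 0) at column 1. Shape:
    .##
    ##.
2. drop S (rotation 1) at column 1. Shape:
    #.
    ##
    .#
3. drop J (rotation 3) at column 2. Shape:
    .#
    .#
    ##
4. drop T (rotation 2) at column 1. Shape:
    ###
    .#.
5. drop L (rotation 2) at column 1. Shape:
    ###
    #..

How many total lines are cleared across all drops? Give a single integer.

Drop 1: S rot0 at col 1 lands with bottom-row=0; cleared 0 line(s) (total 0); column heights now [0 1 2 2], max=2
Drop 2: S rot1 at col 1 lands with bottom-row=2; cleared 0 line(s) (total 0); column heights now [0 5 4 2], max=5
Drop 3: J rot3 at col 2 lands with bottom-row=4; cleared 0 line(s) (total 0); column heights now [0 5 5 7], max=7
Drop 4: T rot2 at col 1 lands with bottom-row=6; cleared 0 line(s) (total 0); column heights now [0 8 8 8], max=8
Drop 5: L rot2 at col 1 lands with bottom-row=8; cleared 0 line(s) (total 0); column heights now [0 10 10 10], max=10

Answer: 0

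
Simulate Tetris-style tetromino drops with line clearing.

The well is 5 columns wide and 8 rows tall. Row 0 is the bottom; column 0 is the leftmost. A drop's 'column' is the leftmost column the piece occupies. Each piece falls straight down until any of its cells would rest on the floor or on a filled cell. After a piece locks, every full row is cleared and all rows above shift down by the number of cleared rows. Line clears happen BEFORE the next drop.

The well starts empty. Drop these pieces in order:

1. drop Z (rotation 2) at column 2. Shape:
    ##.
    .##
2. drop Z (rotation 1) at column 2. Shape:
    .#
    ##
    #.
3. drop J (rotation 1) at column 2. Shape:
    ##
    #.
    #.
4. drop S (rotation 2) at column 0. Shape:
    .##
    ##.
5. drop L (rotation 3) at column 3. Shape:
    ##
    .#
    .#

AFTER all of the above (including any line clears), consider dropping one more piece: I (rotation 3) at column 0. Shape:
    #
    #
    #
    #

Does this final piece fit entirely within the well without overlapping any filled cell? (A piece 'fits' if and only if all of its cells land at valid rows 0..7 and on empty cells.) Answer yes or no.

Answer: yes

Derivation:
Drop 1: Z rot2 at col 2 lands with bottom-row=0; cleared 0 line(s) (total 0); column heights now [0 0 2 2 1], max=2
Drop 2: Z rot1 at col 2 lands with bottom-row=2; cleared 0 line(s) (total 0); column heights now [0 0 4 5 1], max=5
Drop 3: J rot1 at col 2 lands with bottom-row=4; cleared 0 line(s) (total 0); column heights now [0 0 7 7 1], max=7
Drop 4: S rot2 at col 0 lands with bottom-row=6; cleared 0 line(s) (total 0); column heights now [7 8 8 7 1], max=8
Drop 5: L rot3 at col 3 lands with bottom-row=5; cleared 1 line(s) (total 1); column heights now [0 7 7 7 7], max=7
Test piece I rot3 at col 0 (width 1): heights before test = [0 7 7 7 7]; fits = True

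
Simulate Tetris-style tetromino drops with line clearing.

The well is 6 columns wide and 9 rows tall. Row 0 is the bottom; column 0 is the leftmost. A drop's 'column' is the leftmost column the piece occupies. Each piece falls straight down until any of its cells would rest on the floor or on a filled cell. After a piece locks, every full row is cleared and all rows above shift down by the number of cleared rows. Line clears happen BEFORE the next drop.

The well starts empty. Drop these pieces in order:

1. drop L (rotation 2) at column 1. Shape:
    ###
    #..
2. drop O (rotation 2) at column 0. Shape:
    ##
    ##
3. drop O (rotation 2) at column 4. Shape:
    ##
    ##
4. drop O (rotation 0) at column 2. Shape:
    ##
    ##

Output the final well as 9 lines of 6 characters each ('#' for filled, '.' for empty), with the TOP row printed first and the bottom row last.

Drop 1: L rot2 at col 1 lands with bottom-row=0; cleared 0 line(s) (total 0); column heights now [0 2 2 2 0 0], max=2
Drop 2: O rot2 at col 0 lands with bottom-row=2; cleared 0 line(s) (total 0); column heights now [4 4 2 2 0 0], max=4
Drop 3: O rot2 at col 4 lands with bottom-row=0; cleared 0 line(s) (total 0); column heights now [4 4 2 2 2 2], max=4
Drop 4: O rot0 at col 2 lands with bottom-row=2; cleared 0 line(s) (total 0); column heights now [4 4 4 4 2 2], max=4

Answer: ......
......
......
......
......
####..
####..
.#####
.#..##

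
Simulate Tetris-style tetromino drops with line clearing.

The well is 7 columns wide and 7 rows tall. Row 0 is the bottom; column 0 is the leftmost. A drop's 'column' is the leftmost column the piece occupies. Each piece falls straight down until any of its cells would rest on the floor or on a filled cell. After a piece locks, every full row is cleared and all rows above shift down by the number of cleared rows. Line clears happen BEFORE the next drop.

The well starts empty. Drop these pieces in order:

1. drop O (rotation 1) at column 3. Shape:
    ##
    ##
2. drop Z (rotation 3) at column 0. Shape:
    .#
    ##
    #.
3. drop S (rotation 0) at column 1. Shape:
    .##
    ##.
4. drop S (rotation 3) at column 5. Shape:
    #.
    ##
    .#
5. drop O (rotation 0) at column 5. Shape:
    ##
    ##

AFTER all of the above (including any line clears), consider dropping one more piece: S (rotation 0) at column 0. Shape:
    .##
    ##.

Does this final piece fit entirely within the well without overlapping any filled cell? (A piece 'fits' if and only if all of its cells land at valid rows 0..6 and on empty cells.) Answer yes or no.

Answer: yes

Derivation:
Drop 1: O rot1 at col 3 lands with bottom-row=0; cleared 0 line(s) (total 0); column heights now [0 0 0 2 2 0 0], max=2
Drop 2: Z rot3 at col 0 lands with bottom-row=0; cleared 0 line(s) (total 0); column heights now [2 3 0 2 2 0 0], max=3
Drop 3: S rot0 at col 1 lands with bottom-row=3; cleared 0 line(s) (total 0); column heights now [2 4 5 5 2 0 0], max=5
Drop 4: S rot3 at col 5 lands with bottom-row=0; cleared 0 line(s) (total 0); column heights now [2 4 5 5 2 3 2], max=5
Drop 5: O rot0 at col 5 lands with bottom-row=3; cleared 0 line(s) (total 0); column heights now [2 4 5 5 2 5 5], max=5
Test piece S rot0 at col 0 (width 3): heights before test = [2 4 5 5 2 5 5]; fits = True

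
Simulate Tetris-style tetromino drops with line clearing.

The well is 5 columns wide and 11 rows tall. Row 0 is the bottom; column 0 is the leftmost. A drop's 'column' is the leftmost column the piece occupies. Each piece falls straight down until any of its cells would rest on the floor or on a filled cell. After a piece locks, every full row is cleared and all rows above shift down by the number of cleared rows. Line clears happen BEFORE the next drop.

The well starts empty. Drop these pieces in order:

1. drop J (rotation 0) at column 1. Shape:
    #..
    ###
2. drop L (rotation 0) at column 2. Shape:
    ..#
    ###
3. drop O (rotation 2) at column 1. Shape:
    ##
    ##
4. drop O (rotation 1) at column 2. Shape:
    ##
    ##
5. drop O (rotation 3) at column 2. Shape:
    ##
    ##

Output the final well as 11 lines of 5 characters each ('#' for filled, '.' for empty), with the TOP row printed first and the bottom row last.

Drop 1: J rot0 at col 1 lands with bottom-row=0; cleared 0 line(s) (total 0); column heights now [0 2 1 1 0], max=2
Drop 2: L rot0 at col 2 lands with bottom-row=1; cleared 0 line(s) (total 0); column heights now [0 2 2 2 3], max=3
Drop 3: O rot2 at col 1 lands with bottom-row=2; cleared 0 line(s) (total 0); column heights now [0 4 4 2 3], max=4
Drop 4: O rot1 at col 2 lands with bottom-row=4; cleared 0 line(s) (total 0); column heights now [0 4 6 6 3], max=6
Drop 5: O rot3 at col 2 lands with bottom-row=6; cleared 0 line(s) (total 0); column heights now [0 4 8 8 3], max=8

Answer: .....
.....
.....
..##.
..##.
..##.
..##.
.##..
.##.#
.####
.###.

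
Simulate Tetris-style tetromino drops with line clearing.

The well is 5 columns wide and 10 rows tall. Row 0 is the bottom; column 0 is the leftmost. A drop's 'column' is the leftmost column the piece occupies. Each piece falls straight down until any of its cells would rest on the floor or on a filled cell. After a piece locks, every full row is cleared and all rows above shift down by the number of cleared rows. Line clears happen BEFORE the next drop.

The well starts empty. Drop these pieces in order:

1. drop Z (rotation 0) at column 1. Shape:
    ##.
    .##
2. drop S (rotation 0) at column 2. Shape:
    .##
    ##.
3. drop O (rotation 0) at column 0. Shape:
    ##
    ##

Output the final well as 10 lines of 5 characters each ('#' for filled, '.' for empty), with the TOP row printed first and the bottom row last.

Drop 1: Z rot0 at col 1 lands with bottom-row=0; cleared 0 line(s) (total 0); column heights now [0 2 2 1 0], max=2
Drop 2: S rot0 at col 2 lands with bottom-row=2; cleared 0 line(s) (total 0); column heights now [0 2 3 4 4], max=4
Drop 3: O rot0 at col 0 lands with bottom-row=2; cleared 0 line(s) (total 0); column heights now [4 4 3 4 4], max=4

Answer: .....
.....
.....
.....
.....
.....
##.##
####.
.##..
..##.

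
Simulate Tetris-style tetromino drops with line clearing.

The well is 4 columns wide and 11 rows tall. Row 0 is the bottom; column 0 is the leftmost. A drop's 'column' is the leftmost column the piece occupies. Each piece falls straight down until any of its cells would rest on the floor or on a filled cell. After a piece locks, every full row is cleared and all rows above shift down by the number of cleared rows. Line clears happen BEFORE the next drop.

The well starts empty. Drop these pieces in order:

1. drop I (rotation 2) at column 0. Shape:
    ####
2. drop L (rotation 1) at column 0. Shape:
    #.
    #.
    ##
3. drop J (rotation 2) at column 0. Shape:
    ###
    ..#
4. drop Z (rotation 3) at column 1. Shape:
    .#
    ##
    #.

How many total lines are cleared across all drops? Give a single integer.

Answer: 1

Derivation:
Drop 1: I rot2 at col 0 lands with bottom-row=0; cleared 1 line(s) (total 1); column heights now [0 0 0 0], max=0
Drop 2: L rot1 at col 0 lands with bottom-row=0; cleared 0 line(s) (total 1); column heights now [3 1 0 0], max=3
Drop 3: J rot2 at col 0 lands with bottom-row=2; cleared 0 line(s) (total 1); column heights now [4 4 4 0], max=4
Drop 4: Z rot3 at col 1 lands with bottom-row=4; cleared 0 line(s) (total 1); column heights now [4 6 7 0], max=7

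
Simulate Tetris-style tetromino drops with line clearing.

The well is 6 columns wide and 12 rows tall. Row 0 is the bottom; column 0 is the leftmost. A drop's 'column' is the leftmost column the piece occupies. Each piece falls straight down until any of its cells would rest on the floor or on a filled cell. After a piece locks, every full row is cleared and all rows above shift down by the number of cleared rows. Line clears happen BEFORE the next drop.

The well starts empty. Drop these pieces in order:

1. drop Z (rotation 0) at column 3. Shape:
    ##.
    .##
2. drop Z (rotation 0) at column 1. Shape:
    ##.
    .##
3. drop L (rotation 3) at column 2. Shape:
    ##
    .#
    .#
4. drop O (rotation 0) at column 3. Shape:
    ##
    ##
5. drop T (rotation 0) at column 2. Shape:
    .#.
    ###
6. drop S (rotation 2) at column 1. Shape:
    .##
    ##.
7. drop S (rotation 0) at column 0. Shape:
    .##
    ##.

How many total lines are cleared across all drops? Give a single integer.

Answer: 0

Derivation:
Drop 1: Z rot0 at col 3 lands with bottom-row=0; cleared 0 line(s) (total 0); column heights now [0 0 0 2 2 1], max=2
Drop 2: Z rot0 at col 1 lands with bottom-row=2; cleared 0 line(s) (total 0); column heights now [0 4 4 3 2 1], max=4
Drop 3: L rot3 at col 2 lands with bottom-row=3; cleared 0 line(s) (total 0); column heights now [0 4 6 6 2 1], max=6
Drop 4: O rot0 at col 3 lands with bottom-row=6; cleared 0 line(s) (total 0); column heights now [0 4 6 8 8 1], max=8
Drop 5: T rot0 at col 2 lands with bottom-row=8; cleared 0 line(s) (total 0); column heights now [0 4 9 10 9 1], max=10
Drop 6: S rot2 at col 1 lands with bottom-row=9; cleared 0 line(s) (total 0); column heights now [0 10 11 11 9 1], max=11
Drop 7: S rot0 at col 0 lands with bottom-row=10; cleared 0 line(s) (total 0); column heights now [11 12 12 11 9 1], max=12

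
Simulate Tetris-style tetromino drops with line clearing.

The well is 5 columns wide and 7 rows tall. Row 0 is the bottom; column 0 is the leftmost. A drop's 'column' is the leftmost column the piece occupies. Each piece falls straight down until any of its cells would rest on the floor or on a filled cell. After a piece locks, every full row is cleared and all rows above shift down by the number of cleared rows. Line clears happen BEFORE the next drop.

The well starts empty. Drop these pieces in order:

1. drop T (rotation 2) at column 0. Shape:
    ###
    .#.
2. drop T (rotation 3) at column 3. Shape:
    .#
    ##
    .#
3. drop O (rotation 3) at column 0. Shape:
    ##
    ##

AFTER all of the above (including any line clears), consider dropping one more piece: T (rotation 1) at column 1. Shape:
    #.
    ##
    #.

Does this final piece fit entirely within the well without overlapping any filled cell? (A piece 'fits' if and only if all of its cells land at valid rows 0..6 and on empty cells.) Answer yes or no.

Answer: yes

Derivation:
Drop 1: T rot2 at col 0 lands with bottom-row=0; cleared 0 line(s) (total 0); column heights now [2 2 2 0 0], max=2
Drop 2: T rot3 at col 3 lands with bottom-row=0; cleared 1 line(s) (total 1); column heights now [0 1 0 0 2], max=2
Drop 3: O rot3 at col 0 lands with bottom-row=1; cleared 0 line(s) (total 1); column heights now [3 3 0 0 2], max=3
Test piece T rot1 at col 1 (width 2): heights before test = [3 3 0 0 2]; fits = True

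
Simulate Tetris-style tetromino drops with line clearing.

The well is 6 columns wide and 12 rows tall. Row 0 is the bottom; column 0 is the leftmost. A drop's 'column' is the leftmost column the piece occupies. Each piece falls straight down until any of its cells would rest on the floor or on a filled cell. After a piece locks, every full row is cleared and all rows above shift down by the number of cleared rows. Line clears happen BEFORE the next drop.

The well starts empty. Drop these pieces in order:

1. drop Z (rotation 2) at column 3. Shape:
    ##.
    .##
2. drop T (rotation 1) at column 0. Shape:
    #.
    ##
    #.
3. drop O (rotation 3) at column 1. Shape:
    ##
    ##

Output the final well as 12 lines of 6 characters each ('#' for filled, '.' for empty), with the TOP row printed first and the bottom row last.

Answer: ......
......
......
......
......
......
......
......
.##...
###...
##.##.
#...##

Derivation:
Drop 1: Z rot2 at col 3 lands with bottom-row=0; cleared 0 line(s) (total 0); column heights now [0 0 0 2 2 1], max=2
Drop 2: T rot1 at col 0 lands with bottom-row=0; cleared 0 line(s) (total 0); column heights now [3 2 0 2 2 1], max=3
Drop 3: O rot3 at col 1 lands with bottom-row=2; cleared 0 line(s) (total 0); column heights now [3 4 4 2 2 1], max=4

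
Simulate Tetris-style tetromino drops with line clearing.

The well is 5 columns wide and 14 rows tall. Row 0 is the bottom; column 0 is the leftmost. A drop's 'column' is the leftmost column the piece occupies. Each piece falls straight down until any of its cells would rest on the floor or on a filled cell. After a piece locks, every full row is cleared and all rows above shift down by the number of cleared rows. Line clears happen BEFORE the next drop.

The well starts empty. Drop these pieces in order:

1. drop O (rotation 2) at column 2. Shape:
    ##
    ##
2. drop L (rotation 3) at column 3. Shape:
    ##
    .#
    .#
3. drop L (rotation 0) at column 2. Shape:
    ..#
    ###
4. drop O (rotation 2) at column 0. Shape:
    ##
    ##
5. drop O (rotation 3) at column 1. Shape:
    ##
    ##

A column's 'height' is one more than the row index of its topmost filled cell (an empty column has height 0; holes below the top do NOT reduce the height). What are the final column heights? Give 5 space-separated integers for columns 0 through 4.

Answer: 0 4 4 2 3

Derivation:
Drop 1: O rot2 at col 2 lands with bottom-row=0; cleared 0 line(s) (total 0); column heights now [0 0 2 2 0], max=2
Drop 2: L rot3 at col 3 lands with bottom-row=0; cleared 0 line(s) (total 0); column heights now [0 0 2 3 3], max=3
Drop 3: L rot0 at col 2 lands with bottom-row=3; cleared 0 line(s) (total 0); column heights now [0 0 4 4 5], max=5
Drop 4: O rot2 at col 0 lands with bottom-row=0; cleared 2 line(s) (total 2); column heights now [0 0 2 2 3], max=3
Drop 5: O rot3 at col 1 lands with bottom-row=2; cleared 0 line(s) (total 2); column heights now [0 4 4 2 3], max=4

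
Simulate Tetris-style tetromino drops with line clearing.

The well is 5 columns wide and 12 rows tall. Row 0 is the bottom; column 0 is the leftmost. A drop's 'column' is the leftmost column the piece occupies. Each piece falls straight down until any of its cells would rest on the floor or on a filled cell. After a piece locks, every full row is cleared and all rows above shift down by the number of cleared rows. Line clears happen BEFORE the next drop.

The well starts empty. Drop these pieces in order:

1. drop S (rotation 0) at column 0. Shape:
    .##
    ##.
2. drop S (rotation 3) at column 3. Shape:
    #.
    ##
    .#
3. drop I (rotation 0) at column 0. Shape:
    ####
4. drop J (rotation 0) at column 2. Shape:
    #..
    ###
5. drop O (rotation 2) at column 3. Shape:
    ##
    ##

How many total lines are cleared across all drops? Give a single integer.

Answer: 0

Derivation:
Drop 1: S rot0 at col 0 lands with bottom-row=0; cleared 0 line(s) (total 0); column heights now [1 2 2 0 0], max=2
Drop 2: S rot3 at col 3 lands with bottom-row=0; cleared 0 line(s) (total 0); column heights now [1 2 2 3 2], max=3
Drop 3: I rot0 at col 0 lands with bottom-row=3; cleared 0 line(s) (total 0); column heights now [4 4 4 4 2], max=4
Drop 4: J rot0 at col 2 lands with bottom-row=4; cleared 0 line(s) (total 0); column heights now [4 4 6 5 5], max=6
Drop 5: O rot2 at col 3 lands with bottom-row=5; cleared 0 line(s) (total 0); column heights now [4 4 6 7 7], max=7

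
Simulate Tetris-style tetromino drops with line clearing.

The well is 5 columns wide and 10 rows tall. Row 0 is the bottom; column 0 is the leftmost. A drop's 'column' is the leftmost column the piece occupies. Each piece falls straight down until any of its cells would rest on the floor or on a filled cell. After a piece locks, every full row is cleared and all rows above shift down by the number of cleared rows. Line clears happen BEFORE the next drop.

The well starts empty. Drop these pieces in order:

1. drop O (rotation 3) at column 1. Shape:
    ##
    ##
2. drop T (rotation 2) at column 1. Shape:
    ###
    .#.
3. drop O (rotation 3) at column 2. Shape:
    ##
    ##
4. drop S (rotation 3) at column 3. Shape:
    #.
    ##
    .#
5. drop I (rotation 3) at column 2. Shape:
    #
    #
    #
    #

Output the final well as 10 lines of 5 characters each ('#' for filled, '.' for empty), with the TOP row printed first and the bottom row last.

Drop 1: O rot3 at col 1 lands with bottom-row=0; cleared 0 line(s) (total 0); column heights now [0 2 2 0 0], max=2
Drop 2: T rot2 at col 1 lands with bottom-row=2; cleared 0 line(s) (total 0); column heights now [0 4 4 4 0], max=4
Drop 3: O rot3 at col 2 lands with bottom-row=4; cleared 0 line(s) (total 0); column heights now [0 4 6 6 0], max=6
Drop 4: S rot3 at col 3 lands with bottom-row=5; cleared 0 line(s) (total 0); column heights now [0 4 6 8 7], max=8
Drop 5: I rot3 at col 2 lands with bottom-row=6; cleared 0 line(s) (total 0); column heights now [0 4 10 8 7], max=10

Answer: ..#..
..#..
..##.
..###
..###
..##.
.###.
..#..
.##..
.##..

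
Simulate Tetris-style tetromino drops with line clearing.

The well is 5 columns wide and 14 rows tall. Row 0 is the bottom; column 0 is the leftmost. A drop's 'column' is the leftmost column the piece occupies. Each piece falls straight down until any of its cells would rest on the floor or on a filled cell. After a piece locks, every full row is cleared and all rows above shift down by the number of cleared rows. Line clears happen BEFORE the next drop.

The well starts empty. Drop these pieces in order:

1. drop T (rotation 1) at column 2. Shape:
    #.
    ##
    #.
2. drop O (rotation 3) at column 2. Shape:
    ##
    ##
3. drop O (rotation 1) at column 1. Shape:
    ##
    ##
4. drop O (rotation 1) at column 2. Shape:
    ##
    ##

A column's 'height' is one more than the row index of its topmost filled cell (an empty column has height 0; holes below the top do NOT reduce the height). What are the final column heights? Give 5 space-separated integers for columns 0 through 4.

Answer: 0 7 9 9 0

Derivation:
Drop 1: T rot1 at col 2 lands with bottom-row=0; cleared 0 line(s) (total 0); column heights now [0 0 3 2 0], max=3
Drop 2: O rot3 at col 2 lands with bottom-row=3; cleared 0 line(s) (total 0); column heights now [0 0 5 5 0], max=5
Drop 3: O rot1 at col 1 lands with bottom-row=5; cleared 0 line(s) (total 0); column heights now [0 7 7 5 0], max=7
Drop 4: O rot1 at col 2 lands with bottom-row=7; cleared 0 line(s) (total 0); column heights now [0 7 9 9 0], max=9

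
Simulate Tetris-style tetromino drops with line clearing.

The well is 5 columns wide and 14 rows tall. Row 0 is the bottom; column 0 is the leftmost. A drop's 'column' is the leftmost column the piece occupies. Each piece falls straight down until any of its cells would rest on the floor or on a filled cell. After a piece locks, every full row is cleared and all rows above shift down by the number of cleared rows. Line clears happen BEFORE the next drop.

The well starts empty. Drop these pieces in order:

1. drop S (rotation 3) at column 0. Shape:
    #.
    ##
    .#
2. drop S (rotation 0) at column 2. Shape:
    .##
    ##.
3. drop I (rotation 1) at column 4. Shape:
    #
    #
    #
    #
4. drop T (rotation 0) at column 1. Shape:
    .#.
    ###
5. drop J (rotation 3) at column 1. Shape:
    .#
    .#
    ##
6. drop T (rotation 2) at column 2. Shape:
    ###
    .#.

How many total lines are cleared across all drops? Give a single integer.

Answer: 1

Derivation:
Drop 1: S rot3 at col 0 lands with bottom-row=0; cleared 0 line(s) (total 0); column heights now [3 2 0 0 0], max=3
Drop 2: S rot0 at col 2 lands with bottom-row=0; cleared 0 line(s) (total 0); column heights now [3 2 1 2 2], max=3
Drop 3: I rot1 at col 4 lands with bottom-row=2; cleared 0 line(s) (total 0); column heights now [3 2 1 2 6], max=6
Drop 4: T rot0 at col 1 lands with bottom-row=2; cleared 1 line(s) (total 1); column heights now [2 2 3 2 5], max=5
Drop 5: J rot3 at col 1 lands with bottom-row=3; cleared 0 line(s) (total 1); column heights now [2 4 6 2 5], max=6
Drop 6: T rot2 at col 2 lands with bottom-row=5; cleared 0 line(s) (total 1); column heights now [2 4 7 7 7], max=7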